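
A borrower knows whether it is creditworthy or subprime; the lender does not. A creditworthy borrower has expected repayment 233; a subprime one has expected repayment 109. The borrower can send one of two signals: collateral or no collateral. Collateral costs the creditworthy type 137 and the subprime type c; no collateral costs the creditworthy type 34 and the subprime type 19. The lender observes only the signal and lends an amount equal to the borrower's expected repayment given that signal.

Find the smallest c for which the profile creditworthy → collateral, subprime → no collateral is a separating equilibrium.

143

Under separation: collateral → creditworthy (pays 233); no collateral → subprime (pays 109).
Creditworthy: 233 − 137 = 96 ≥ 109 − 34 = 75. Holds regardless of c. ✓
Subprime: 109 − 19 ≥ 233 − c, so c ≥ 233 − 90 = 143.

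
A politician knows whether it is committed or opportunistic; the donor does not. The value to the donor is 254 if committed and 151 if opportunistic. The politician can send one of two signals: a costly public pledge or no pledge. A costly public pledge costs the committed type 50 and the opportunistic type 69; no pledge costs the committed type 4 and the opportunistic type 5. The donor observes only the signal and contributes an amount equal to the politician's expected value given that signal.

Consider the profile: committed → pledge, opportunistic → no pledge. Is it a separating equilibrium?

No

If types separate, pledge earns payment 254 and no pledge earns 151.
Committed: pledge gives 254 − 50 = 204; no pledge gives 151 − 4 = 147. No deviation. ✓
Opportunistic: no pledge gives 151 − 5 = 146; pledge gives 254 − 69 = 185. Would deviate. ✗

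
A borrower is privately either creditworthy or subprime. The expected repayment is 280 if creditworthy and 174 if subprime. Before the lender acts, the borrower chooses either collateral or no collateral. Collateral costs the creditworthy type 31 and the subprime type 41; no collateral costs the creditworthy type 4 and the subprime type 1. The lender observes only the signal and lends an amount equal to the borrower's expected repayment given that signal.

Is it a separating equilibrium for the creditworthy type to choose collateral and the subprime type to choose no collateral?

If types separate, collateral earns payment 280 and no collateral earns 174.
Creditworthy: collateral gives 280 − 31 = 249; no collateral gives 174 − 4 = 170. No deviation. ✓
Subprime: no collateral gives 174 − 1 = 173; collateral gives 280 − 41 = 239. Would deviate. ✗

No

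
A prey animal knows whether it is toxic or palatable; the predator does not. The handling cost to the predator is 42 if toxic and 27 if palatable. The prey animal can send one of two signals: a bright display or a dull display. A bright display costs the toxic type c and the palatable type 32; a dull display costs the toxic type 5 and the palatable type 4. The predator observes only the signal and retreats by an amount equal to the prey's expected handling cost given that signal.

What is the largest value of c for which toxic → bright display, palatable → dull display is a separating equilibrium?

20

Under separation: bright display → toxic (pays 42); dull display → palatable (pays 27).
Palatable: 27 − 4 = 23 ≥ 42 − 32 = 10. Holds regardless of c. ✓
Toxic: 42 − c ≥ 27 − 5, so c ≤ 42 − 22 = 20.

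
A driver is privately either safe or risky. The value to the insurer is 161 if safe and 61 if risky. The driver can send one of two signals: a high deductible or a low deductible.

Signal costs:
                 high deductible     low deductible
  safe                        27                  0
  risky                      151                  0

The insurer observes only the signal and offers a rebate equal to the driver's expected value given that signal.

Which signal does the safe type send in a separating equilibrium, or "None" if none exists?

Try safe → high deductible, risky → low deductible:
  If types separate, high deductible earns payment 161 and low deductible earns 61.
  Safe: high deductible gives 161 − 27 = 134; low deductible gives 61 − 0 = 61. No deviation. ✓
  Risky: low deductible gives 61 − 0 = 61; high deductible gives 161 − 151 = 10. No deviation. ✓
Both hold — the safe type sends high deductible.

high deductible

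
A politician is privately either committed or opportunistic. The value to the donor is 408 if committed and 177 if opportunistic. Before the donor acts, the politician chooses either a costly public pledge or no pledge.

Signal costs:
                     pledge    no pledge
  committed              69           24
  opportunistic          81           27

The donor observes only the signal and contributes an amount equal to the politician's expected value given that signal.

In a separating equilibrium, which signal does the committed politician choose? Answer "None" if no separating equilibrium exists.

None

Try committed → pledge, opportunistic → no pledge:
  Under separation the donor infers type exactly: pledge → committed (pays 408), no pledge → opportunistic (pays 177).
  Committed: pledge gives 408 − 69 = 339; no pledge gives 177 − 24 = 153. No deviation. ✓
  Opportunistic: no pledge gives 177 − 27 = 150; pledge gives 408 − 81 = 327. Would deviate. ✗
Try committed → no pledge, opportunistic → pledge:
  Under separation the donor infers type exactly: no pledge → committed (pays 408), pledge → opportunistic (pays 177).
  Committed: no pledge gives 408 − 24 = 384; pledge gives 177 − 69 = 108. No deviation. ✓
  Opportunistic: pledge gives 177 − 81 = 96; no pledge gives 408 − 27 = 381. Would deviate. ✗
Neither assignment is incentive-compatible.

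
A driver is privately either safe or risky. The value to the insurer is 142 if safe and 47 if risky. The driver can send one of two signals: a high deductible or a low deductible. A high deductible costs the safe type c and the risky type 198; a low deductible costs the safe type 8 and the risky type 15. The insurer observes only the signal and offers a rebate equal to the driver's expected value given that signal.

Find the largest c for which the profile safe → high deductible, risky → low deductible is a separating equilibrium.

103

Under separation: high deductible → safe (pays 142); low deductible → risky (pays 47).
Risky: 47 − 15 = 32 ≥ 142 − 198 = -56. Holds regardless of c. ✓
Safe: 142 − c ≥ 47 − 8, so c ≤ 142 − 39 = 103.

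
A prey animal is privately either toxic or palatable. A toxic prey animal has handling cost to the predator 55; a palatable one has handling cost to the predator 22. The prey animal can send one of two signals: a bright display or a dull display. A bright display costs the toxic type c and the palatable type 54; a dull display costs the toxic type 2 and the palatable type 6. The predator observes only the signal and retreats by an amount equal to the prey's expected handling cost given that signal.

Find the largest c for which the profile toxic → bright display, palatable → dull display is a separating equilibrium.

35

Under separation: bright display → toxic (pays 55); dull display → palatable (pays 22).
Palatable: 22 − 6 = 16 ≥ 55 − 54 = 1. Holds regardless of c. ✓
Toxic: 55 − c ≥ 22 − 2, so c ≤ 55 − 20 = 35.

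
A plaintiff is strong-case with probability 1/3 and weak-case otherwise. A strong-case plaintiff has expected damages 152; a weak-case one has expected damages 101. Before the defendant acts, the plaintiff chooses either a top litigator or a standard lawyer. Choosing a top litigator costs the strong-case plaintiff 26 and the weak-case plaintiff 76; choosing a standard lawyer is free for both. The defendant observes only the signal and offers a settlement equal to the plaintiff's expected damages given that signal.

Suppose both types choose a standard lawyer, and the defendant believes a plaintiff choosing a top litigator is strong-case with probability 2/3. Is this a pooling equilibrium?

At the pooled signal (standard lawyer) the defendant holds the prior 1/3 and pays 1/3·152 + 2/3·101 = 118. Off-path (top litigator) belief 2/3 gives 2/3·152 + 1/3·101 = 135.
Strong-case: standard lawyer gives 118 − 0 = 118; top litigator gives 135 − 26 = 109. Stays. ✓
Weak-case: standard lawyer gives 118 − 0 = 118; top litigator gives 135 − 76 = 59. Stays. ✓

Yes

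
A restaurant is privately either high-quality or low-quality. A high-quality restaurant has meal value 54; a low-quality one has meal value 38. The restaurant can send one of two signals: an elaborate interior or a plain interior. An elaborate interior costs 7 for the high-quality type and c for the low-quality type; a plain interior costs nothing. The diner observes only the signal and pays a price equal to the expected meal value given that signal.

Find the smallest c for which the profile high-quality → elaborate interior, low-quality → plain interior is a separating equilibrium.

16

Under separation: elaborate interior → high-quality (pays 54); plain interior → low-quality (pays 38).
High-quality: 54 − 7 = 47 ≥ 38 − 0 = 38. Holds regardless of c. ✓
Low-quality: 38 − 0 ≥ 54 − c, so c ≥ 54 − 38 = 16.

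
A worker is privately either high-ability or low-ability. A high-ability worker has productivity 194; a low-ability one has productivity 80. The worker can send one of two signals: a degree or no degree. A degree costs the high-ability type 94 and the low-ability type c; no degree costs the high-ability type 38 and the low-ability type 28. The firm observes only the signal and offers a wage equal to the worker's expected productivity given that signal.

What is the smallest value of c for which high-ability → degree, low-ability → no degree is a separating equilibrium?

142

Under separation: degree → high-ability (pays 194); no degree → low-ability (pays 80).
High-ability: 194 − 94 = 100 ≥ 80 − 38 = 42. Holds regardless of c. ✓
Low-ability: 80 − 28 ≥ 194 − c, so c ≥ 194 − 52 = 142.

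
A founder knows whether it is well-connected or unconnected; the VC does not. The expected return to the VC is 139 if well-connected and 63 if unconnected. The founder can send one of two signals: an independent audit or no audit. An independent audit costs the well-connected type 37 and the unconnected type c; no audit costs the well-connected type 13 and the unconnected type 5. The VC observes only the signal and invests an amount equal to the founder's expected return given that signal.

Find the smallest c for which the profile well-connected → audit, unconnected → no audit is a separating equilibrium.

Under separation: audit → well-connected (pays 139); no audit → unconnected (pays 63).
Well-connected: 139 − 37 = 102 ≥ 63 − 13 = 50. Holds regardless of c. ✓
Unconnected: 63 − 5 ≥ 139 − c, so c ≥ 139 − 58 = 81.

81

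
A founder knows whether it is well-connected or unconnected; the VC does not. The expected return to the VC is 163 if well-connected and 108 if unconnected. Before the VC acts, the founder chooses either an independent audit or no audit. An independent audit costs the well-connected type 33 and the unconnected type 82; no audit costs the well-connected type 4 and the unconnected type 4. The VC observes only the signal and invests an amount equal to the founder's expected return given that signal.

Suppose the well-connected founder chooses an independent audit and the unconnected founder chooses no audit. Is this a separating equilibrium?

Yes

If types separate, audit earns payment 163 and no audit earns 108.
Well-connected: audit gives 163 − 33 = 130; no audit gives 108 − 4 = 104. No deviation. ✓
Unconnected: no audit gives 108 − 4 = 104; audit gives 163 − 82 = 81. No deviation. ✓
Both incentive constraints hold.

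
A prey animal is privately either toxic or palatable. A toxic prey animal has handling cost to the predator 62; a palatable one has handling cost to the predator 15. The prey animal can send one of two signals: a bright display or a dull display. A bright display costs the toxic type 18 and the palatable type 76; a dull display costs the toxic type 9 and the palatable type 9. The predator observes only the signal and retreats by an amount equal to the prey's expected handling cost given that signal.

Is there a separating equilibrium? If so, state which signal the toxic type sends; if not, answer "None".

Try toxic → bright display, palatable → dull display:
  Under separation the predator infers type exactly: bright display → toxic (pays 62), dull display → palatable (pays 15).
  Toxic: bright display gives 62 − 18 = 44; dull display gives 15 − 9 = 6. No deviation. ✓
  Palatable: dull display gives 15 − 9 = 6; bright display gives 62 − 76 = -14. No deviation. ✓
Both hold — the toxic type sends bright display.

bright display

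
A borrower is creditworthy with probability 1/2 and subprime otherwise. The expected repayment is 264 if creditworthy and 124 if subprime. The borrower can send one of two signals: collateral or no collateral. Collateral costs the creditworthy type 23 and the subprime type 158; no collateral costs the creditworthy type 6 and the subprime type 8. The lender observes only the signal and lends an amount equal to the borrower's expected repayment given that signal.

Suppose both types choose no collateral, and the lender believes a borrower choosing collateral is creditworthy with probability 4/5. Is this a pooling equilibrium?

At the pooled signal (no collateral) the lender holds the prior 1/2 and pays 1/2·264 + 1/2·124 = 194. Off-path (collateral) belief 4/5 gives 4/5·264 + 1/5·124 = 236.
Creditworthy: no collateral gives 194 − 6 = 188; collateral gives 236 − 23 = 213. Deviates. ✗
Subprime: no collateral gives 194 − 8 = 186; collateral gives 236 − 158 = 78. Stays. ✓

No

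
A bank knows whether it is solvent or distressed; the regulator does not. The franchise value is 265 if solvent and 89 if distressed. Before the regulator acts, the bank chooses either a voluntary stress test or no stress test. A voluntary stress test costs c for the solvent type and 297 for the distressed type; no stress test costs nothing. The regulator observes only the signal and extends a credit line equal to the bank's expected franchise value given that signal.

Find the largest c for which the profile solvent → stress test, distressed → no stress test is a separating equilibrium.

176

Under separation: stress test → solvent (pays 265); no stress test → distressed (pays 89).
Distressed: 89 − 0 = 89 ≥ 265 − 297 = -32. Holds regardless of c. ✓
Solvent: 265 − c ≥ 89 − 0, so c ≤ 265 − 89 = 176.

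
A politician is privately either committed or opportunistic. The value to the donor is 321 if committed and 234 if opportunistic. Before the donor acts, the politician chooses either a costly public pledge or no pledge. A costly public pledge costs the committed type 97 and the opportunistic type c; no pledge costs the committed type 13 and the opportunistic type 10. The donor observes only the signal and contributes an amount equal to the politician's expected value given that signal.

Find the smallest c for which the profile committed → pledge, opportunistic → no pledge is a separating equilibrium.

97

Under separation: pledge → committed (pays 321); no pledge → opportunistic (pays 234).
Committed: 321 − 97 = 224 ≥ 234 − 13 = 221. Holds regardless of c. ✓
Opportunistic: 234 − 10 ≥ 321 − c, so c ≥ 321 − 224 = 97.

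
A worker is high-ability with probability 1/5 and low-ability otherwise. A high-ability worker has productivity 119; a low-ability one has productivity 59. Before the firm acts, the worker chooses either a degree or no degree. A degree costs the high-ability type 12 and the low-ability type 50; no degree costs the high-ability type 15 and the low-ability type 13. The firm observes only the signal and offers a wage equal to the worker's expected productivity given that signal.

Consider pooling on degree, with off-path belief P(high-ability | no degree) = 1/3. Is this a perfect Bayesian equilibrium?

No

On the equilibrium path (degree) the firm holds the prior 1/5 and pays 1/5·119 + 4/5·59 = 71. Off-path (no degree) belief 1/3 gives 1/3·119 + 2/3·59 = 79.
High-ability: degree gives 71 − 12 = 59; no degree gives 79 − 15 = 64. Deviates. ✗
Low-ability: degree gives 71 − 50 = 21; no degree gives 79 − 13 = 66. Deviates. ✗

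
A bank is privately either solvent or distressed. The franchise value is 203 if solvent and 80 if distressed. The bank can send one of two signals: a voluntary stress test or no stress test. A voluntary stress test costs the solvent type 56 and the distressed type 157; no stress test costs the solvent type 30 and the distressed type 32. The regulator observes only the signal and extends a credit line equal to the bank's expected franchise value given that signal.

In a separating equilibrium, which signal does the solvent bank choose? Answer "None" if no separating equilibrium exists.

Try solvent → stress test, distressed → no stress test:
  If types separate, stress test earns payment 203 and no stress test earns 80.
  Solvent: stress test gives 203 − 56 = 147; no stress test gives 80 − 30 = 50. No deviation. ✓
  Distressed: no stress test gives 80 − 32 = 48; stress test gives 203 − 157 = 46. No deviation. ✓
Both hold — the solvent type sends stress test.

stress test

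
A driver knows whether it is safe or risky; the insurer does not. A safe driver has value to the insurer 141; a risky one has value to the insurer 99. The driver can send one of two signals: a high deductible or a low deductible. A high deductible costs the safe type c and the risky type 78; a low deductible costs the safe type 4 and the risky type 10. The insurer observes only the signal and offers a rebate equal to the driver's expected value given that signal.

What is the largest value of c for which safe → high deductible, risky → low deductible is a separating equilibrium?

46

Under separation: high deductible → safe (pays 141); low deductible → risky (pays 99).
Risky: 99 − 10 = 89 ≥ 141 − 78 = 63. Holds regardless of c. ✓
Safe: 141 − c ≥ 99 − 4, so c ≤ 141 − 95 = 46.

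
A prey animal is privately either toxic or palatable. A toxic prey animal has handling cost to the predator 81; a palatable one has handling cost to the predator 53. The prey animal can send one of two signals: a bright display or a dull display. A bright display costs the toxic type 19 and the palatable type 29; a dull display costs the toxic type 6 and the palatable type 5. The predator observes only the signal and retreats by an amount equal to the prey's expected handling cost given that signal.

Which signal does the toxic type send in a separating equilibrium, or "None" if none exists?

None

Try toxic → bright display, palatable → dull display:
  If types separate, bright display earns payment 81 and dull display earns 53.
  Toxic: bright display gives 81 − 19 = 62; dull display gives 53 − 6 = 47. No deviation. ✓
  Palatable: dull display gives 53 − 5 = 48; bright display gives 81 − 29 = 52. Would deviate. ✗
Try toxic → dull display, palatable → bright display:
  If types separate, dull display earns payment 81 and bright display earns 53.
  Toxic: dull display gives 81 − 6 = 75; bright display gives 53 − 19 = 34. No deviation. ✓
  Palatable: bright display gives 53 − 29 = 24; dull display gives 81 − 5 = 76. Would deviate. ✗
Neither assignment is incentive-compatible.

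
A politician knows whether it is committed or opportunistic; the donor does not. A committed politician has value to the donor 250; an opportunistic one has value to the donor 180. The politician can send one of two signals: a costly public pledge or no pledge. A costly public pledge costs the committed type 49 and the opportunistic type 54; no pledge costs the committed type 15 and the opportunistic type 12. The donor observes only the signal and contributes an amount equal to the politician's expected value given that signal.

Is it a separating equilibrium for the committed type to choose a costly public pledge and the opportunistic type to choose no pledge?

No

If types separate, pledge earns payment 250 and no pledge earns 180.
Committed: pledge gives 250 − 49 = 201; no pledge gives 180 − 15 = 165. No deviation. ✓
Opportunistic: no pledge gives 180 − 12 = 168; pledge gives 250 − 54 = 196. Would deviate. ✗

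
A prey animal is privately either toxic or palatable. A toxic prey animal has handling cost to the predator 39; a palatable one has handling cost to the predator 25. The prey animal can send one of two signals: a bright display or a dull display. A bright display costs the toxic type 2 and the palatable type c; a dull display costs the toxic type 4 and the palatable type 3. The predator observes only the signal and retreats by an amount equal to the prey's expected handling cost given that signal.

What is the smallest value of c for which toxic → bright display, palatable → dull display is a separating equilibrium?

17

Under separation: bright display → toxic (pays 39); dull display → palatable (pays 25).
Toxic: 39 − 2 = 37 ≥ 25 − 4 = 21. Holds regardless of c. ✓
Palatable: 25 − 3 ≥ 39 − c, so c ≥ 39 − 22 = 17.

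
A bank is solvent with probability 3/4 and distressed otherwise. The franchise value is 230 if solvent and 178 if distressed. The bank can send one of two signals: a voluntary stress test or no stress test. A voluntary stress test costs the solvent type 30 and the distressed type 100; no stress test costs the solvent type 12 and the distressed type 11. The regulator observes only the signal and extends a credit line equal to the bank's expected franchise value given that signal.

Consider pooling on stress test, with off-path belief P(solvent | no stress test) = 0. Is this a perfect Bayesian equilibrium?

No

At the pooled signal (stress test) the regulator holds the prior 3/4 and pays 3/4·230 + 1/4·178 = 217. Off-path (no stress test) belief 0 gives 0·230 + 1·178 = 178.
Solvent: stress test gives 217 − 30 = 187; no stress test gives 178 − 12 = 166. Stays. ✓
Distressed: stress test gives 217 − 100 = 117; no stress test gives 178 − 11 = 167. Deviates. ✗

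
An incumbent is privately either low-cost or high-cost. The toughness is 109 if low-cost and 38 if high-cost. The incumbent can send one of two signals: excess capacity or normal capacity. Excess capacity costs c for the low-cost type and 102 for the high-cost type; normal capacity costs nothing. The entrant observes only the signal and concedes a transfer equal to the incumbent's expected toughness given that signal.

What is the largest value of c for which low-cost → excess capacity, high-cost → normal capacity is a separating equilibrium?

Under separation: excess capacity → low-cost (pays 109); normal capacity → high-cost (pays 38).
High-cost: 38 − 0 = 38 ≥ 109 − 102 = 7. Holds regardless of c. ✓
Low-cost: 109 − c ≥ 38 − 0, so c ≤ 109 − 38 = 71.

71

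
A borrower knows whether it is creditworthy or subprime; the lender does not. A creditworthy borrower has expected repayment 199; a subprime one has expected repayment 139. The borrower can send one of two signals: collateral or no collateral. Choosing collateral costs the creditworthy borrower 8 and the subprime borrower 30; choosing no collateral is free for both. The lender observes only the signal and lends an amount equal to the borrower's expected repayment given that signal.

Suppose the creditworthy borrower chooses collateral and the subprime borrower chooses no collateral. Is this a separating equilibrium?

Under separation the lender infers type exactly: collateral → creditworthy (pays 199), no collateral → subprime (pays 139).
Creditworthy: collateral gives 199 − 8 = 191; no collateral gives 139 − 0 = 139. No deviation. ✓
Subprime: no collateral gives 139 − 0 = 139; collateral gives 199 − 30 = 169. Would deviate. ✗

No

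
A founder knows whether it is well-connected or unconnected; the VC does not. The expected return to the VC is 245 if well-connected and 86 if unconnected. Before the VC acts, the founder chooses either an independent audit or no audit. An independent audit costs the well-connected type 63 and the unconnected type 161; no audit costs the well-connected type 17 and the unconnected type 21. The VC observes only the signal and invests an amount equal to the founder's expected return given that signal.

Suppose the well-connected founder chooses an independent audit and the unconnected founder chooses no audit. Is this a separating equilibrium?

No

If types separate, audit earns payment 245 and no audit earns 86.
Well-connected: audit gives 245 − 63 = 182; no audit gives 86 − 17 = 69. No deviation. ✓
Unconnected: no audit gives 86 − 21 = 65; audit gives 245 − 161 = 84. Would deviate. ✗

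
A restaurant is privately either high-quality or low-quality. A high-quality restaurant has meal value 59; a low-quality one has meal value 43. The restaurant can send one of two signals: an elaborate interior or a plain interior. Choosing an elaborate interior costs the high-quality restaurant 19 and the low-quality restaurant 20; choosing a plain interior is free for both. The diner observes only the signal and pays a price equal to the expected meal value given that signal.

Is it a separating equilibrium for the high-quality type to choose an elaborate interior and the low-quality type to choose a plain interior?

No

Under separation the diner infers type exactly: elaborate interior → high-quality (pays 59), plain interior → low-quality (pays 43).
High-quality: elaborate interior gives 59 − 19 = 40; plain interior gives 43 − 0 = 43. Would deviate. ✗
Low-quality: plain interior gives 43 − 0 = 43; elaborate interior gives 59 − 20 = 39. No deviation. ✓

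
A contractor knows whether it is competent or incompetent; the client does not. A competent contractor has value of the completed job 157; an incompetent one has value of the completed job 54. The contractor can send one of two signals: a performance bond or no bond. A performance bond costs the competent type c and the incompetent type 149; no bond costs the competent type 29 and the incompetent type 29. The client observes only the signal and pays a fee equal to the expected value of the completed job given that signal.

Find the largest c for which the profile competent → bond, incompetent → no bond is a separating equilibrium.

Under separation: bond → competent (pays 157); no bond → incompetent (pays 54).
Incompetent: 54 − 29 = 25 ≥ 157 − 149 = 8. Holds regardless of c. ✓
Competent: 157 − c ≥ 54 − 29, so c ≤ 157 − 25 = 132.

132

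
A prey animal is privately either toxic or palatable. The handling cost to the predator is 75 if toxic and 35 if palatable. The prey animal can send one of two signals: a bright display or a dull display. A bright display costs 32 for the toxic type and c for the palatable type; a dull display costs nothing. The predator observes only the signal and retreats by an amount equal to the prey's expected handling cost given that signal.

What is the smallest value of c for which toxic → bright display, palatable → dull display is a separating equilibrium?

Under separation: bright display → toxic (pays 75); dull display → palatable (pays 35).
Toxic: 75 − 32 = 43 ≥ 35 − 0 = 35. Holds regardless of c. ✓
Palatable: 35 − 0 ≥ 75 − c, so c ≥ 75 − 35 = 40.

40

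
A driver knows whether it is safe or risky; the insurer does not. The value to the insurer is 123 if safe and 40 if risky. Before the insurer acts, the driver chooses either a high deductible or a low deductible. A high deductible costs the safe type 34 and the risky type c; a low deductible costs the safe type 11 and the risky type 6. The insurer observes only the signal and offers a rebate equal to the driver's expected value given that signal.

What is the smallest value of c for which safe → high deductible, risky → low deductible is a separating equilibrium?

Under separation: high deductible → safe (pays 123); low deductible → risky (pays 40).
Safe: 123 − 34 = 89 ≥ 40 − 11 = 29. Holds regardless of c. ✓
Risky: 40 − 6 ≥ 123 − c, so c ≥ 123 − 34 = 89.

89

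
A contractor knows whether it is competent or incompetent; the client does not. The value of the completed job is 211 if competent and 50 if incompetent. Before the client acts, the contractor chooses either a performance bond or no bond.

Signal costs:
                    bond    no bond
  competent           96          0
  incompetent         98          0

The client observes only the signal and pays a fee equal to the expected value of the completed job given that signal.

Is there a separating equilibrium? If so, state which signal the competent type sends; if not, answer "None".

None

Try competent → bond, incompetent → no bond:
  If types separate, bond earns payment 211 and no bond earns 50.
  Competent: bond gives 211 − 96 = 115; no bond gives 50 − 0 = 50. No deviation. ✓
  Incompetent: no bond gives 50 − 0 = 50; bond gives 211 − 98 = 113. Would deviate. ✗
Try competent → no bond, incompetent → bond:
  If types separate, no bond earns payment 211 and bond earns 50.
  Competent: no bond gives 211 − 0 = 211; bond gives 50 − 96 = -46. No deviation. ✓
  Incompetent: bond gives 50 − 98 = -48; no bond gives 211 − 0 = 211. Would deviate. ✗
Neither assignment is incentive-compatible.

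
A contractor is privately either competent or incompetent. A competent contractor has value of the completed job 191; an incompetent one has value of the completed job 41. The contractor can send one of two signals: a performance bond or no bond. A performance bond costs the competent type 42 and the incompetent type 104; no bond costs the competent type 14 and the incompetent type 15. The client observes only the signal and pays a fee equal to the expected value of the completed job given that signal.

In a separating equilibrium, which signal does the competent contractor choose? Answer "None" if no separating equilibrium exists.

None

Try competent → bond, incompetent → no bond:
  If types separate, bond earns payment 191 and no bond earns 41.
  Competent: bond gives 191 − 42 = 149; no bond gives 41 − 14 = 27. No deviation. ✓
  Incompetent: no bond gives 41 − 15 = 26; bond gives 191 − 104 = 87. Would deviate. ✗
Try competent → no bond, incompetent → bond:
  If types separate, no bond earns payment 191 and bond earns 41.
  Competent: no bond gives 191 − 14 = 177; bond gives 41 − 42 = -1. No deviation. ✓
  Incompetent: bond gives 41 − 104 = -63; no bond gives 191 − 15 = 176. Would deviate. ✗
Neither assignment is incentive-compatible.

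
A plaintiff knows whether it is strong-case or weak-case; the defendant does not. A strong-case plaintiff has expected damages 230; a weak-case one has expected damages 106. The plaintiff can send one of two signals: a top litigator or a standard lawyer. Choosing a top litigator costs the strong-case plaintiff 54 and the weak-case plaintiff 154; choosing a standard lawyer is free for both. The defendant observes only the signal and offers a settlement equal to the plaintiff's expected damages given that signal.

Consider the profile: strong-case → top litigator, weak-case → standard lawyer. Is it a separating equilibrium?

Yes

If types separate, top litigator earns payment 230 and standard lawyer earns 106.
Strong-case: top litigator gives 230 − 54 = 176; standard lawyer gives 106 − 0 = 106. No deviation. ✓
Weak-case: standard lawyer gives 106 − 0 = 106; top litigator gives 230 − 154 = 76. No deviation. ✓
Both incentive constraints hold.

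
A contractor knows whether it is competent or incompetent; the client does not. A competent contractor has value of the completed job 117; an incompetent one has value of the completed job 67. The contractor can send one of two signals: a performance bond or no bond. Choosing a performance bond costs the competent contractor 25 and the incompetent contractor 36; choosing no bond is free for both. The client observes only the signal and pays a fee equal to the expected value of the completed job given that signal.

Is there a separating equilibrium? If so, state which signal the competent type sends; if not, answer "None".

Try competent → bond, incompetent → no bond:
  If types separate, bond earns payment 117 and no bond earns 67.
  Competent: bond gives 117 − 25 = 92; no bond gives 67 − 0 = 67. No deviation. ✓
  Incompetent: no bond gives 67 − 0 = 67; bond gives 117 − 36 = 81. Would deviate. ✗
Try competent → no bond, incompetent → bond:
  If types separate, no bond earns payment 117 and bond earns 67.
  Competent: no bond gives 117 − 0 = 117; bond gives 67 − 25 = 42. No deviation. ✓
  Incompetent: bond gives 67 − 36 = 31; no bond gives 117 − 0 = 117. Would deviate. ✗
Neither assignment is incentive-compatible.

None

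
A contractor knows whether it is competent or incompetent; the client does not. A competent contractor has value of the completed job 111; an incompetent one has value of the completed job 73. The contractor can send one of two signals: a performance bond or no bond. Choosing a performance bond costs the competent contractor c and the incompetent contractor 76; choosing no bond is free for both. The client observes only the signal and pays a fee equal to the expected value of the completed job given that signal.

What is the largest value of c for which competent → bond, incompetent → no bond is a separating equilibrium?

Under separation: bond → competent (pays 111); no bond → incompetent (pays 73).
Incompetent: 73 − 0 = 73 ≥ 111 − 76 = 35. Holds regardless of c. ✓
Competent: 111 − c ≥ 73 − 0, so c ≤ 111 − 73 = 38.

38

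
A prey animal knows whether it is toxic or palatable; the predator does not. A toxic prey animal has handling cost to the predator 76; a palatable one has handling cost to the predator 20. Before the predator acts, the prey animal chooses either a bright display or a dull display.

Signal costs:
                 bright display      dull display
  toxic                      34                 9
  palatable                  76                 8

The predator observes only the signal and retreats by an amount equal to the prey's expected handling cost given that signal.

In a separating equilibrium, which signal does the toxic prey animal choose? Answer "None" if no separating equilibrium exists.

bright display

Try toxic → bright display, palatable → dull display:
  If types separate, bright display earns payment 76 and dull display earns 20.
  Toxic: bright display gives 76 − 34 = 42; dull display gives 20 − 9 = 11. No deviation. ✓
  Palatable: dull display gives 20 − 8 = 12; bright display gives 76 − 76 = 0. No deviation. ✓
Both hold — the toxic type sends bright display.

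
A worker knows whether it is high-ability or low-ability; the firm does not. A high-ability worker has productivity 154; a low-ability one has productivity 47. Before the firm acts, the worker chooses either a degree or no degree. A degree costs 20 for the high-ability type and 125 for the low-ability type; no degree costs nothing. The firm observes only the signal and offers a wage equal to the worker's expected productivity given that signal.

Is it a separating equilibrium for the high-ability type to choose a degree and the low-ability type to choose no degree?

If types separate, degree earns payment 154 and no degree earns 47.
High-ability: degree gives 154 − 20 = 134; no degree gives 47 − 0 = 47. No deviation. ✓
Low-ability: no degree gives 47 − 0 = 47; degree gives 154 − 125 = 29. No deviation. ✓
Neither type gains from mimicking the other.

Yes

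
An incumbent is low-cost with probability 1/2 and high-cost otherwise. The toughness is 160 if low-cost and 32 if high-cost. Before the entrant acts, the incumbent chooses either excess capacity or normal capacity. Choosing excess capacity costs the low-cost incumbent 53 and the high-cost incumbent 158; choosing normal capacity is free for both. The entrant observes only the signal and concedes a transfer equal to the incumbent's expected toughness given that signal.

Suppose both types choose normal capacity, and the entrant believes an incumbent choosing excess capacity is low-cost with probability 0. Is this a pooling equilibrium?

On the equilibrium path (normal capacity) the entrant holds the prior 1/2 and pays 1/2·160 + 1/2·32 = 96. Off-path (excess capacity) belief 0 gives 0·160 + 1·32 = 32.
Low-cost: normal capacity gives 96 − 0 = 96; excess capacity gives 32 − 53 = -21. Stays. ✓
High-cost: normal capacity gives 96 − 0 = 96; excess capacity gives 32 − 158 = -126. Stays. ✓
Beliefs are Bayes-consistent on-path and both types best-respond.

Yes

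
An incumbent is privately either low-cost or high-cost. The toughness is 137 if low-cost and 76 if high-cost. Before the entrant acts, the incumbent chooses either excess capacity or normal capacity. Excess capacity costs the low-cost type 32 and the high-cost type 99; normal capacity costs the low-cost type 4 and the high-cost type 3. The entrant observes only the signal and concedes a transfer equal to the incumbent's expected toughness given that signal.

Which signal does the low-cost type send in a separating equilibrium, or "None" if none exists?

Try low-cost → excess capacity, high-cost → normal capacity:
  If types separate, excess capacity earns payment 137 and normal capacity earns 76.
  Low-cost: excess capacity gives 137 − 32 = 105; normal capacity gives 76 − 4 = 72. No deviation. ✓
  High-cost: normal capacity gives 76 − 3 = 73; excess capacity gives 137 − 99 = 38. No deviation. ✓
Both hold — the low-cost type sends excess capacity.

excess capacity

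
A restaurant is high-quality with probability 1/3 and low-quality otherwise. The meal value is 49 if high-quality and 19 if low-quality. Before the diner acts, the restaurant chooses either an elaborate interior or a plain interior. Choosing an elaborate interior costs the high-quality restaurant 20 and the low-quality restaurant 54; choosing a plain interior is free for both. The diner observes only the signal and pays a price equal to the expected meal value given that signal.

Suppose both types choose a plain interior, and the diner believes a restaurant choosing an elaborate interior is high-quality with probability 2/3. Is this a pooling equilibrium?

Yes

At the pooled signal (plain interior) the diner holds the prior 1/3 and pays 1/3·49 + 2/3·19 = 29. Off-path (elaborate interior) belief 2/3 gives 2/3·49 + 1/3·19 = 39.
High-quality: plain interior gives 29 − 0 = 29; elaborate interior gives 39 − 20 = 19. Stays. ✓
Low-quality: plain interior gives 29 − 0 = 29; elaborate interior gives 39 − 54 = -15. Stays. ✓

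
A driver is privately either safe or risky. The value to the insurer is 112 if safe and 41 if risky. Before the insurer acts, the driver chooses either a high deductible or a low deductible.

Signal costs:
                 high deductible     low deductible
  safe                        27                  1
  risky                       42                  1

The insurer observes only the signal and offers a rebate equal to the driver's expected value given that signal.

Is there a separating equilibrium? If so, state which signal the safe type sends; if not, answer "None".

None

Try safe → high deductible, risky → low deductible:
  If types separate, high deductible earns payment 112 and low deductible earns 41.
  Safe: high deductible gives 112 − 27 = 85; low deductible gives 41 − 1 = 40. No deviation. ✓
  Risky: low deductible gives 41 − 1 = 40; high deductible gives 112 − 42 = 70. Would deviate. ✗
Try safe → low deductible, risky → high deductible:
  If types separate, low deductible earns payment 112 and high deductible earns 41.
  Safe: low deductible gives 112 − 1 = 111; high deductible gives 41 − 27 = 14. No deviation. ✓
  Risky: high deductible gives 41 − 42 = -1; low deductible gives 112 − 1 = 111. Would deviate. ✗
Neither assignment is incentive-compatible.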